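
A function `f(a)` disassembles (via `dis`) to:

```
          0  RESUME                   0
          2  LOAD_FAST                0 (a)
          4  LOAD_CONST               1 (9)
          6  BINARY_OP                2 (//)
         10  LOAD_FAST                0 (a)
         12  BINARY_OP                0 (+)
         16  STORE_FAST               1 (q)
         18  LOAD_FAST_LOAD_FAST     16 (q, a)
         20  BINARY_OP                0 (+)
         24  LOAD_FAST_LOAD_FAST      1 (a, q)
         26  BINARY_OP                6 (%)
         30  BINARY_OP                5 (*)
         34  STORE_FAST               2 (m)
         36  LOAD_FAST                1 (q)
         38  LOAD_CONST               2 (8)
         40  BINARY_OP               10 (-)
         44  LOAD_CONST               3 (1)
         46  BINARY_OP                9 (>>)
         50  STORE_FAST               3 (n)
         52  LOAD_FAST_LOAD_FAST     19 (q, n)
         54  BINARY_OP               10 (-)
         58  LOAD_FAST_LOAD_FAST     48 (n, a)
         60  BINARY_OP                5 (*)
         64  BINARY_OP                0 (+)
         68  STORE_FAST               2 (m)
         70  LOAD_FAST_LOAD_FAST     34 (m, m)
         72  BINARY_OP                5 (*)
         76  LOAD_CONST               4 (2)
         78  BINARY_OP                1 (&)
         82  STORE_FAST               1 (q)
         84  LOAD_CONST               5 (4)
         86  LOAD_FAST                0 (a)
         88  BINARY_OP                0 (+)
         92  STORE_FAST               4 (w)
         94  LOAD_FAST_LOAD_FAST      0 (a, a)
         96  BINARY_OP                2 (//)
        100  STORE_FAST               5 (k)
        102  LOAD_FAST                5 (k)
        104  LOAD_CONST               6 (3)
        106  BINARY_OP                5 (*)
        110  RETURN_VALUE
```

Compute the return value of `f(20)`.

LOAD_FAST a → push 20. Stack: [20]
LOAD_CONST → push 9. Stack: [20, 9]
BINARY_OP // → 20 // 9 = 2. Stack: [2]
LOAD_FAST a → push 20. Stack: [2, 20]
BINARY_OP + → 2 + 20 = 22. Stack: [22]
STORE_FAST q → q=22. Stack: []
LOAD_FAST_LOAD_FAST q,a → push 22,20. Stack: [22, 20]
BINARY_OP + → 22 + 20 = 42. Stack: [42]
LOAD_FAST_LOAD_FAST a,q → push 20,22. Stack: [42, 20, 22]
BINARY_OP % → 20 % 22 = 20. Stack: [42, 20]
BINARY_OP * → 42 * 20 = 840. Stack: [840]
STORE_FAST m → m=840. Stack: []
LOAD_FAST q → push 22. Stack: [22]
LOAD_CONST → push 8. Stack: [22, 8]
BINARY_OP - → 22 - 8 = 14. Stack: [14]
LOAD_CONST → push 1. Stack: [14, 1]
BINARY_OP >> → 14 >> 1 = 7. Stack: [7]
STORE_FAST n → n=7. Stack: []
LOAD_FAST_LOAD_FAST q,n → push 22,7. Stack: [22, 7]
BINARY_OP - → 22 - 7 = 15. Stack: [15]
LOAD_FAST_LOAD_FAST n,a → push 7,20. Stack: [15, 7, 20]
BINARY_OP * → 7 * 20 = 140. Stack: [15, 140]
BINARY_OP + → 15 + 140 = 155. Stack: [155]
STORE_FAST m → m=155. Stack: []
LOAD_FAST_LOAD_FAST m,m → push 155,155. Stack: [155, 155]
BINARY_OP * → 155 * 155 = 24025. Stack: [24025]
LOAD_CONST → push 2. Stack: [24025, 2]
BINARY_OP & → 24025 & 2 = 0. Stack: [0]
STORE_FAST q → q=0. Stack: []
LOAD_CONST → push 4. Stack: [4]
LOAD_FAST a → push 20. Stack: [4, 20]
BINARY_OP + → 4 + 20 = 24. Stack: [24]
STORE_FAST w → w=24. Stack: []
LOAD_FAST_LOAD_FAST a,a → push 20,20. Stack: [20, 20]
BINARY_OP // → 20 // 20 = 1. Stack: [1]
STORE_FAST k → k=1. Stack: []
LOAD_FAST k → push 1. Stack: [1]
LOAD_CONST → push 3. Stack: [1, 3]
BINARY_OP * → 1 * 3 = 3. Stack: [3]
RETURN_VALUE → return 3.

3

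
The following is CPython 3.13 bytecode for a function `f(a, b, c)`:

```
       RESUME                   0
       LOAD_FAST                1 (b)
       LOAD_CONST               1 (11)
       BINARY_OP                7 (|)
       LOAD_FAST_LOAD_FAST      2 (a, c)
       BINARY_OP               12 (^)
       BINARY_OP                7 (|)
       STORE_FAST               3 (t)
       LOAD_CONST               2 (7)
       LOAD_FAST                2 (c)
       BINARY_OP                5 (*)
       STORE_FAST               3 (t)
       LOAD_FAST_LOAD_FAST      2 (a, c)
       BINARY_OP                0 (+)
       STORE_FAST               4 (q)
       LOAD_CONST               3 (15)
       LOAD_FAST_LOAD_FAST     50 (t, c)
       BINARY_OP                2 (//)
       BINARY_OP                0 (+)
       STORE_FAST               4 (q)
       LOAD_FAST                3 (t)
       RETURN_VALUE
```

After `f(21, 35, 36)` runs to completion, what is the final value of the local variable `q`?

22

LOAD_FAST b → push 35. Stack: [35]
LOAD_CONST → push 11. Stack: [35, 11]
BINARY_OP | → 35 | 11 = 43. Stack: [43]
LOAD_FAST_LOAD_FAST a,c → push 21,36. Stack: [43, 21, 36]
BINARY_OP ^ → 21 ^ 36 = 49. Stack: [43, 49]
BINARY_OP | → 43 | 49 = 59. Stack: [59]
STORE_FAST t → t=59. Stack: []
LOAD_CONST → push 7. Stack: [7]
LOAD_FAST c → push 36. Stack: [7, 36]
BINARY_OP * → 7 * 36 = 252. Stack: [252]
STORE_FAST t → t=252. Stack: []
LOAD_FAST_LOAD_FAST a,c → push 21,36. Stack: [21, 36]
BINARY_OP + → 21 + 36 = 57. Stack: [57]
STORE_FAST q → q=57. Stack: []
LOAD_CONST → push 15. Stack: [15]
LOAD_FAST_LOAD_FAST t,c → push 252,36. Stack: [15, 252, 36]
BINARY_OP // → 252 // 36 = 7. Stack: [15, 7]
BINARY_OP + → 15 + 7 = 22. Stack: [22]
STORE_FAST q → q=22. Stack: []
LOAD_FAST t → push 252. Stack: [252]
RETURN_VALUE → return 252.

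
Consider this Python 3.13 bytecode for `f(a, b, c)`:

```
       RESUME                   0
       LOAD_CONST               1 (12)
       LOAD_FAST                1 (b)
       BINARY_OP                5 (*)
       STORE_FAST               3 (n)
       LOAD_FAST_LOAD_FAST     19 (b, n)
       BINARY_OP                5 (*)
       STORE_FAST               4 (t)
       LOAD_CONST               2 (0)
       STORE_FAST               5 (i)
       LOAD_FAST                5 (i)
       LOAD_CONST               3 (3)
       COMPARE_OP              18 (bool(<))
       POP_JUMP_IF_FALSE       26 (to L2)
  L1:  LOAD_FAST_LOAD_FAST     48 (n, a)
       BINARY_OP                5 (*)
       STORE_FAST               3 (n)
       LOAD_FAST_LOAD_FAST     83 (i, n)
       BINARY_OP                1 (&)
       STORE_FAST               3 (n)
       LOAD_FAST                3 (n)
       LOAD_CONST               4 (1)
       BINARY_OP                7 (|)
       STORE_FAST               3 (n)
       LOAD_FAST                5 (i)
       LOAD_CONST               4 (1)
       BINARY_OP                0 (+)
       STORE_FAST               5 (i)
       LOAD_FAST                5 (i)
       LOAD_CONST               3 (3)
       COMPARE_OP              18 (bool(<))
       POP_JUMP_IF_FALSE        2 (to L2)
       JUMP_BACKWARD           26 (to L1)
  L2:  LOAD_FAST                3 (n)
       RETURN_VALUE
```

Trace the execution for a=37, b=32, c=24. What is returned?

LOAD_CONST → push 12
LOAD_FAST b → push 32
BINARY_OP * → 12 * 32 = 384
STORE_FAST n → n=384
LOAD_FAST_LOAD_FAST b,n → push 32,384
BINARY_OP * → 32 * 384 = 12288
STORE_FAST t → t=12288
LOAD_CONST → push 0
STORE_FAST i → i=0
LOAD_FAST i → push 0
LOAD_CONST → push 3
COMPARE_OP bool(<) → 0 vs 3 = True
POP_JUMP_IF_FALSE → pop True; no jump
LOAD_FAST_LOAD_FAST n,a → push 384,37
BINARY_OP * → 384 * 37 = 14208
STORE_FAST n → n=14208
LOAD_FAST_LOAD_FAST i,n → push 0,14208
BINARY_OP & → 0 & 14208 = 0
STORE_FAST n → n=0
LOAD_FAST n → push 0
LOAD_CONST → push 1
BINARY_OP | → 0 | 1 = 1
STORE_FAST n → n=1
LOAD_FAST i → push 0
LOAD_CONST → push 1
BINARY_OP + → 0 + 1 = 1
STORE_FAST i → i=1
LOAD_FAST i → push 1
LOAD_CONST → push 3
COMPARE_OP bool(<) → 1 vs 3 = True
POP_JUMP_IF_FALSE → pop True; no jump
LOAD_FAST_LOAD_FAST n,a → push 1,37
BINARY_OP * → 1 * 37 = 37
STORE_FAST n → n=37
LOAD_FAST_LOAD_FAST i,n → push 1,37
BINARY_OP & → 1 & 37 = 1
STORE_FAST n → n=1
LOAD_FAST n → push 1
LOAD_CONST → push 1
BINARY_OP | → 1 | 1 = 1
STORE_FAST n → n=1
LOAD_FAST i → push 1
LOAD_CONST → push 1
BINARY_OP + → 1 + 1 = 2
STORE_FAST i → i=2
LOAD_FAST i → push 2
LOAD_CONST → push 3
COMPARE_OP bool(<) → 2 vs 3 = True
POP_JUMP_IF_FALSE → pop True; no jump
LOAD_FAST_LOAD_FAST n,a → push 1,37
BINARY_OP * → 1 * 37 = 37
STORE_FAST n → n=37
LOAD_FAST_LOAD_FAST i,n → push 2,37
BINARY_OP & → 2 & 37 = 0
STORE_FAST n → n=0
LOAD_FAST n → push 0
LOAD_CONST → push 1
BINARY_OP | → 0 | 1 = 1
STORE_FAST n → n=1
LOAD_FAST i → push 2
LOAD_CONST → push 1
BINARY_OP + → 2 + 1 = 3
STORE_FAST i → i=3
LOAD_FAST i → push 3
LOAD_CONST → push 3
COMPARE_OP bool(<) → 3 vs 3 = False
POP_JUMP_IF_FALSE → pop False; jump
LOAD_FAST n → push 1
RETURN_VALUE → return 1.

1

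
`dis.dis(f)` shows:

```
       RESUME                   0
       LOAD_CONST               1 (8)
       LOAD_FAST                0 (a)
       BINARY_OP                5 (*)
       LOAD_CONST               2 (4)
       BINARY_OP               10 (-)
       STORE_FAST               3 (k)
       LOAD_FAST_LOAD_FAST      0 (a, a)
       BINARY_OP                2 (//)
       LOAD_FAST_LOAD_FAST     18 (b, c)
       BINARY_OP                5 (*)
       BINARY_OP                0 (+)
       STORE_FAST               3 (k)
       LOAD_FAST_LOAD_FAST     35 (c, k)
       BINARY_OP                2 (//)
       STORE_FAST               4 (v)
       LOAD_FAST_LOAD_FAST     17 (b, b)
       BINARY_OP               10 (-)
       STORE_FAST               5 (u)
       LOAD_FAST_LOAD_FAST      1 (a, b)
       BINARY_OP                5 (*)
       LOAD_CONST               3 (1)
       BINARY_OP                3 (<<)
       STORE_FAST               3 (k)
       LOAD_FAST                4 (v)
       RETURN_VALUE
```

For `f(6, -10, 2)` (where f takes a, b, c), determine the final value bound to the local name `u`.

LOAD_CONST → push 8. Stack: [8]
LOAD_FAST a → push 6. Stack: [8, 6]
BINARY_OP * → 8 * 6 = 48. Stack: [48]
LOAD_CONST → push 4. Stack: [48, 4]
BINARY_OP - → 48 - 4 = 44. Stack: [44]
STORE_FAST k → k=44. Stack: []
LOAD_FAST_LOAD_FAST a,a → push 6,6. Stack: [6, 6]
BINARY_OP // → 6 // 6 = 1. Stack: [1]
LOAD_FAST_LOAD_FAST b,c → push -10,2. Stack: [1, -10, 2]
BINARY_OP * → -10 * 2 = -20. Stack: [1, -20]
BINARY_OP + → 1 + -20 = -19. Stack: [-19]
STORE_FAST k → k=-19. Stack: []
LOAD_FAST_LOAD_FAST c,k → push 2,-19. Stack: [2, -19]
BINARY_OP // → 2 // -19 = -1. Stack: [-1]
STORE_FAST v → v=-1. Stack: []
LOAD_FAST_LOAD_FAST b,b → push -10,-10. Stack: [-10, -10]
BINARY_OP - → -10 - -10 = 0. Stack: [0]
STORE_FAST u → u=0. Stack: []
LOAD_FAST_LOAD_FAST a,b → push 6,-10. Stack: [6, -10]
BINARY_OP * → 6 * -10 = -60. Stack: [-60]
LOAD_CONST → push 1. Stack: [-60, 1]
BINARY_OP << → -60 << 1 = -120. Stack: [-120]
STORE_FAST k → k=-120. Stack: []
LOAD_FAST v → push -1. Stack: [-1]
RETURN_VALUE → return -1.

0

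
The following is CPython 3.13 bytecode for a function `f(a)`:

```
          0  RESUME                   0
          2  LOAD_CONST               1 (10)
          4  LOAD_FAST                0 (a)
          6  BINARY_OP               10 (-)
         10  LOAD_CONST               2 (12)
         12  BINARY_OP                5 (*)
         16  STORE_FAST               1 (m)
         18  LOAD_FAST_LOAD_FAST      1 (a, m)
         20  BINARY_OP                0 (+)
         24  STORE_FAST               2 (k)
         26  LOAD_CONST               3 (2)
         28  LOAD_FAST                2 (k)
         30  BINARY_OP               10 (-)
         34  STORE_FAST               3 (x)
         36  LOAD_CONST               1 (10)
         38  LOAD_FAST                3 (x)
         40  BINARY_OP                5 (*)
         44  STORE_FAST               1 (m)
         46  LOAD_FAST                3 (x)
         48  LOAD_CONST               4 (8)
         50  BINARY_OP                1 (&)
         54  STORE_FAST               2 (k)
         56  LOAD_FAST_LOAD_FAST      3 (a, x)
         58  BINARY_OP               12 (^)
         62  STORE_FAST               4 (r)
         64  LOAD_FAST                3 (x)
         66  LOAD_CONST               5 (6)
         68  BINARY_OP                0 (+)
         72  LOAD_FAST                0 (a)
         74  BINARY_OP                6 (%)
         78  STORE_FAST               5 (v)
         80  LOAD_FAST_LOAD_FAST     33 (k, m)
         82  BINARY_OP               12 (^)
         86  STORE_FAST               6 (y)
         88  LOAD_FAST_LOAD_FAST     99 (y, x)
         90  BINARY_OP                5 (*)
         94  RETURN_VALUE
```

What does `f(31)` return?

LOAD_CONST → push 10. Stack: [10]
LOAD_FAST a → push 31. Stack: [10, 31]
BINARY_OP - → 10 - 31 = -21. Stack: [-21]
LOAD_CONST → push 12. Stack: [-21, 12]
BINARY_OP * → -21 * 12 = -252. Stack: [-252]
STORE_FAST m → m=-252. Stack: []
LOAD_FAST_LOAD_FAST a,m → push 31,-252. Stack: [31, -252]
BINARY_OP + → 31 + -252 = -221. Stack: [-221]
STORE_FAST k → k=-221. Stack: []
LOAD_CONST → push 2. Stack: [2]
LOAD_FAST k → push -221. Stack: [2, -221]
BINARY_OP - → 2 - -221 = 223. Stack: [223]
STORE_FAST x → x=223. Stack: []
LOAD_CONST → push 10. Stack: [10]
LOAD_FAST x → push 223. Stack: [10, 223]
BINARY_OP * → 10 * 223 = 2230. Stack: [2230]
STORE_FAST m → m=2230. Stack: []
LOAD_FAST x → push 223. Stack: [223]
LOAD_CONST → push 8. Stack: [223, 8]
BINARY_OP & → 223 & 8 = 8. Stack: [8]
STORE_FAST k → k=8. Stack: []
LOAD_FAST_LOAD_FAST a,x → push 31,223. Stack: [31, 223]
BINARY_OP ^ → 31 ^ 223 = 192. Stack: [192]
STORE_FAST r → r=192. Stack: []
LOAD_FAST x → push 223. Stack: [223]
LOAD_CONST → push 6. Stack: [223, 6]
BINARY_OP + → 223 + 6 = 229. Stack: [229]
LOAD_FAST a → push 31. Stack: [229, 31]
BINARY_OP % → 229 % 31 = 12. Stack: [12]
STORE_FAST v → v=12. Stack: []
LOAD_FAST_LOAD_FAST k,m → push 8,2230. Stack: [8, 2230]
BINARY_OP ^ → 8 ^ 2230 = 2238. Stack: [2238]
STORE_FAST y → y=2238. Stack: []
LOAD_FAST_LOAD_FAST y,x → push 2238,223. Stack: [2238, 223]
BINARY_OP * → 2238 * 223 = 499074. Stack: [499074]
RETURN_VALUE → return 499074.

499074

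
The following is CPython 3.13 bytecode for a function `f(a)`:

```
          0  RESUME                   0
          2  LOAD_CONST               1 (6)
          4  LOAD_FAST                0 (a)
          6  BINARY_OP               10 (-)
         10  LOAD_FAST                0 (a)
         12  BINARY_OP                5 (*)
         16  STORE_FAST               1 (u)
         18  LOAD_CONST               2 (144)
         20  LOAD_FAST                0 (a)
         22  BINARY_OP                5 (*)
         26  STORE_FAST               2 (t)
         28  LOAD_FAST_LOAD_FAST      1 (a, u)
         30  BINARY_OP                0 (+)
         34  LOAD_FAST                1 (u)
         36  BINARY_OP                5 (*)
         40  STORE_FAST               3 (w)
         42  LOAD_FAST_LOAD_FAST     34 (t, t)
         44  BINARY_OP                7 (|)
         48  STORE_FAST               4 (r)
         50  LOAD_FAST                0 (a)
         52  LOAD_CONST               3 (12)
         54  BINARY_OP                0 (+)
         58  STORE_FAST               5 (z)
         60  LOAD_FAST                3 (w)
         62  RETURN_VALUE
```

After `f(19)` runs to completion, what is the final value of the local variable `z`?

LOAD_CONST → push 6. Stack: [6]
LOAD_FAST a → push 19. Stack: [6, 19]
BINARY_OP - → 6 - 19 = -13. Stack: [-13]
LOAD_FAST a → push 19. Stack: [-13, 19]
BINARY_OP * → -13 * 19 = -247. Stack: [-247]
STORE_FAST u → u=-247. Stack: []
LOAD_CONST → push 144. Stack: [144]
LOAD_FAST a → push 19. Stack: [144, 19]
BINARY_OP * → 144 * 19 = 2736. Stack: [2736]
STORE_FAST t → t=2736. Stack: []
LOAD_FAST_LOAD_FAST a,u → push 19,-247. Stack: [19, -247]
BINARY_OP + → 19 + -247 = -228. Stack: [-228]
LOAD_FAST u → push -247. Stack: [-228, -247]
BINARY_OP * → -228 * -247 = 56316. Stack: [56316]
STORE_FAST w → w=56316. Stack: []
LOAD_FAST_LOAD_FAST t,t → push 2736,2736. Stack: [2736, 2736]
BINARY_OP | → 2736 | 2736 = 2736. Stack: [2736]
STORE_FAST r → r=2736. Stack: []
LOAD_FAST a → push 19. Stack: [19]
LOAD_CONST → push 12. Stack: [19, 12]
BINARY_OP + → 19 + 12 = 31. Stack: [31]
STORE_FAST z → z=31. Stack: []
LOAD_FAST w → push 56316. Stack: [56316]
RETURN_VALUE → return 56316.

31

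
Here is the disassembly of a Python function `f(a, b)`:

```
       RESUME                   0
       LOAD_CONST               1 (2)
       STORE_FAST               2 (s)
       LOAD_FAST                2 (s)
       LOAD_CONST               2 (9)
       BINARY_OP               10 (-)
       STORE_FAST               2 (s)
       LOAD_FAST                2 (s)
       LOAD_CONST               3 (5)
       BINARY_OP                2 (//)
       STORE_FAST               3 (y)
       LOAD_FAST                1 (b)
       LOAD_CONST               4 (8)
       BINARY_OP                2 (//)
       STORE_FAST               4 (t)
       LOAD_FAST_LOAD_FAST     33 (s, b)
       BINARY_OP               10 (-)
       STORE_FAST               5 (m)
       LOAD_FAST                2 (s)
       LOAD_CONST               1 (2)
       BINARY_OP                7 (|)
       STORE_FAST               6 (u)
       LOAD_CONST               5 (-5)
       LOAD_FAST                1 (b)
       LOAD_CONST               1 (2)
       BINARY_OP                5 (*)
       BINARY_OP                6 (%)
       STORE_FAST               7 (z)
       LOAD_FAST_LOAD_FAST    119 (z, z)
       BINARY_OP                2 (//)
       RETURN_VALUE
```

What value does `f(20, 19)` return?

LOAD_CONST → push 2. Stack: [2]
STORE_FAST s → s=2. Stack: []
LOAD_FAST s → push 2. Stack: [2]
LOAD_CONST → push 9. Stack: [2, 9]
BINARY_OP - → 2 - 9 = -7. Stack: [-7]
STORE_FAST s → s=-7. Stack: []
LOAD_FAST s → push -7. Stack: [-7]
LOAD_CONST → push 5. Stack: [-7, 5]
BINARY_OP // → -7 // 5 = -2. Stack: [-2]
STORE_FAST y → y=-2. Stack: []
LOAD_FAST b → push 19. Stack: [19]
LOAD_CONST → push 8. Stack: [19, 8]
BINARY_OP // → 19 // 8 = 2. Stack: [2]
STORE_FAST t → t=2. Stack: []
LOAD_FAST_LOAD_FAST s,b → push -7,19. Stack: [-7, 19]
BINARY_OP - → -7 - 19 = -26. Stack: [-26]
STORE_FAST m → m=-26. Stack: []
LOAD_FAST s → push -7. Stack: [-7]
LOAD_CONST → push 2. Stack: [-7, 2]
BINARY_OP | → -7 | 2 = -5. Stack: [-5]
STORE_FAST u → u=-5. Stack: []
LOAD_CONST → push -5. Stack: [-5]
LOAD_FAST b → push 19. Stack: [-5, 19]
LOAD_CONST → push 2. Stack: [-5, 19, 2]
BINARY_OP * → 19 * 2 = 38. Stack: [-5, 38]
BINARY_OP % → -5 % 38 = 33. Stack: [33]
STORE_FAST z → z=33. Stack: []
LOAD_FAST_LOAD_FAST z,z → push 33,33. Stack: [33, 33]
BINARY_OP // → 33 // 33 = 1. Stack: [1]
RETURN_VALUE → return 1.

1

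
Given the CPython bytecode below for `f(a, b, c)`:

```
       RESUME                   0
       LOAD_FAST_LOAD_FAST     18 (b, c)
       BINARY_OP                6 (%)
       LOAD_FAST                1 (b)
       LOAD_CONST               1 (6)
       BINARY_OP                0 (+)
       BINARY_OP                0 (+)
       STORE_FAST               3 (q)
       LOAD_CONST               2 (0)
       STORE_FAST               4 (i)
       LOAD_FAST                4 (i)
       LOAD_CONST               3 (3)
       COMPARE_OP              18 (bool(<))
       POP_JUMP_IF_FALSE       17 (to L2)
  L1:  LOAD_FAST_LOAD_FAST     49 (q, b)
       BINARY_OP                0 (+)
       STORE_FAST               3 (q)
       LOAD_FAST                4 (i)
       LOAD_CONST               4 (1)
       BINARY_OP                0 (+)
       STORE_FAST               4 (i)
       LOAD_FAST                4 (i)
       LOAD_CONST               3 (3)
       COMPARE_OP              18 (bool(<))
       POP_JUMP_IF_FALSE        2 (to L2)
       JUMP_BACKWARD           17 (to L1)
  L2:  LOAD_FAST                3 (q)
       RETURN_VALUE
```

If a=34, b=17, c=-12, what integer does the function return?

67

LOAD_FAST_LOAD_FAST b,c → push 17,-12. Stack: [17, -12]
BINARY_OP % → 17 % -12 = -7. Stack: [-7]
LOAD_FAST b → push 17. Stack: [-7, 17]
LOAD_CONST → push 6. Stack: [-7, 17, 6]
BINARY_OP + → 17 + 6 = 23. Stack: [-7, 23]
BINARY_OP + → -7 + 23 = 16. Stack: [16]
STORE_FAST q → q=16. Stack: []
LOAD_CONST → push 0. Stack: [0]
STORE_FAST i → i=0. Stack: []
LOAD_FAST i → push 0. Stack: [0]
LOAD_CONST → push 3. Stack: [0, 3]
COMPARE_OP bool(<) → 0 vs 3 = True. Stack: [True]
POP_JUMP_IF_FALSE → pop True; no jump. Stack: []
LOAD_FAST_LOAD_FAST q,b → push 16,17. Stack: [16, 17]
BINARY_OP + → 16 + 17 = 33. Stack: [33]
STORE_FAST q → q=33. Stack: []
LOAD_FAST i → push 0. Stack: [0]
LOAD_CONST → push 1. Stack: [0, 1]
BINARY_OP + → 0 + 1 = 1. Stack: [1]
STORE_FAST i → i=1. Stack: []
LOAD_FAST i → push 1. Stack: [1]
LOAD_CONST → push 3. Stack: [1, 3]
COMPARE_OP bool(<) → 1 vs 3 = True. Stack: [True]
POP_JUMP_IF_FALSE → pop True; no jump. Stack: []
LOAD_FAST_LOAD_FAST q,b → push 33,17. Stack: [33, 17]
BINARY_OP + → 33 + 17 = 50. Stack: [50]
STORE_FAST q → q=50. Stack: []
LOAD_FAST i → push 1. Stack: [1]
LOAD_CONST → push 1. Stack: [1, 1]
BINARY_OP + → 1 + 1 = 2. Stack: [2]
STORE_FAST i → i=2. Stack: []
LOAD_FAST i → push 2. Stack: [2]
LOAD_CONST → push 3. Stack: [2, 3]
COMPARE_OP bool(<) → 2 vs 3 = True. Stack: [True]
POP_JUMP_IF_FALSE → pop True; no jump. Stack: []
LOAD_FAST_LOAD_FAST q,b → push 50,17. Stack: [50, 17]
BINARY_OP + → 50 + 17 = 67. Stack: [67]
STORE_FAST q → q=67. Stack: []
LOAD_FAST i → push 2. Stack: [2]
LOAD_CONST → push 1. Stack: [2, 1]
BINARY_OP + → 2 + 1 = 3. Stack: [3]
STORE_FAST i → i=3. Stack: []
LOAD_FAST i → push 3. Stack: [3]
LOAD_CONST → push 3. Stack: [3, 3]
COMPARE_OP bool(<) → 3 vs 3 = False. Stack: [False]
POP_JUMP_IF_FALSE → pop False; jump. Stack: []
LOAD_FAST q → push 67. Stack: [67]
RETURN_VALUE → return 67.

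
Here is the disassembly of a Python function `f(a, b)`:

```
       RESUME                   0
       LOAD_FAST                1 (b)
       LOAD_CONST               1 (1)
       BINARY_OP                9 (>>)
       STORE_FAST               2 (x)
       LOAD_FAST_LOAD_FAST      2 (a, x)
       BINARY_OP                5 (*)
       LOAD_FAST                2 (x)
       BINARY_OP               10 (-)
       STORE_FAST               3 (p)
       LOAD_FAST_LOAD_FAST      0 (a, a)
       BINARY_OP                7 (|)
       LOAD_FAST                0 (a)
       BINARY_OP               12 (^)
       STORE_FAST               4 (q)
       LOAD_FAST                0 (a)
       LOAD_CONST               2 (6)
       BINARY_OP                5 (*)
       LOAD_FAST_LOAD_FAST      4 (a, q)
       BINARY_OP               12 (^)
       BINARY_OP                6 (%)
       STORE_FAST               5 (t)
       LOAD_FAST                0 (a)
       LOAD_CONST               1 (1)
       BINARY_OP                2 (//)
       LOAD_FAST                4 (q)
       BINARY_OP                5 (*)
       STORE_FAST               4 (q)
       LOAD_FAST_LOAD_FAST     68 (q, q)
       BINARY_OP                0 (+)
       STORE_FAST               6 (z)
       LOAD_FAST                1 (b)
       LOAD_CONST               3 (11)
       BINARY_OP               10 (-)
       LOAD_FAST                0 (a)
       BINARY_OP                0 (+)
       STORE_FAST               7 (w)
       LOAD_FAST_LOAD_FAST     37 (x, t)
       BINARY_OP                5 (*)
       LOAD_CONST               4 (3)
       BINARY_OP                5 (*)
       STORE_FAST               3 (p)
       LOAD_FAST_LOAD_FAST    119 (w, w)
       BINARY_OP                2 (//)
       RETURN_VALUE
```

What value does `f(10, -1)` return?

LOAD_FAST b → push -1. Stack: [-1]
LOAD_CONST → push 1. Stack: [-1, 1]
BINARY_OP >> → -1 >> 1 = -1. Stack: [-1]
STORE_FAST x → x=-1. Stack: []
LOAD_FAST_LOAD_FAST a,x → push 10,-1. Stack: [10, -1]
BINARY_OP * → 10 * -1 = -10. Stack: [-10]
LOAD_FAST x → push -1. Stack: [-10, -1]
BINARY_OP - → -10 - -1 = -9. Stack: [-9]
STORE_FAST p → p=-9. Stack: []
LOAD_FAST_LOAD_FAST a,a → push 10,10. Stack: [10, 10]
BINARY_OP | → 10 | 10 = 10. Stack: [10]
LOAD_FAST a → push 10. Stack: [10, 10]
BINARY_OP ^ → 10 ^ 10 = 0. Stack: [0]
STORE_FAST q → q=0. Stack: []
LOAD_FAST a → push 10. Stack: [10]
LOAD_CONST → push 6. Stack: [10, 6]
BINARY_OP * → 10 * 6 = 60. Stack: [60]
LOAD_FAST_LOAD_FAST a,q → push 10,0. Stack: [60, 10, 0]
BINARY_OP ^ → 10 ^ 0 = 10. Stack: [60, 10]
BINARY_OP % → 60 % 10 = 0. Stack: [0]
STORE_FAST t → t=0. Stack: []
LOAD_FAST a → push 10. Stack: [10]
LOAD_CONST → push 1. Stack: [10, 1]
BINARY_OP // → 10 // 1 = 10. Stack: [10]
LOAD_FAST q → push 0. Stack: [10, 0]
BINARY_OP * → 10 * 0 = 0. Stack: [0]
STORE_FAST q → q=0. Stack: []
LOAD_FAST_LOAD_FAST q,q → push 0,0. Stack: [0, 0]
BINARY_OP + → 0 + 0 = 0. Stack: [0]
STORE_FAST z → z=0. Stack: []
LOAD_FAST b → push -1. Stack: [-1]
LOAD_CONST → push 11. Stack: [-1, 11]
BINARY_OP - → -1 - 11 = -12. Stack: [-12]
LOAD_FAST a → push 10. Stack: [-12, 10]
BINARY_OP + → -12 + 10 = -2. Stack: [-2]
STORE_FAST w → w=-2. Stack: []
LOAD_FAST_LOAD_FAST x,t → push -1,0. Stack: [-1, 0]
BINARY_OP * → -1 * 0 = 0. Stack: [0]
LOAD_CONST → push 3. Stack: [0, 3]
BINARY_OP * → 0 * 3 = 0. Stack: [0]
STORE_FAST p → p=0. Stack: []
LOAD_FAST_LOAD_FAST w,w → push -2,-2. Stack: [-2, -2]
BINARY_OP // → -2 // -2 = 1. Stack: [1]
RETURN_VALUE → return 1.

1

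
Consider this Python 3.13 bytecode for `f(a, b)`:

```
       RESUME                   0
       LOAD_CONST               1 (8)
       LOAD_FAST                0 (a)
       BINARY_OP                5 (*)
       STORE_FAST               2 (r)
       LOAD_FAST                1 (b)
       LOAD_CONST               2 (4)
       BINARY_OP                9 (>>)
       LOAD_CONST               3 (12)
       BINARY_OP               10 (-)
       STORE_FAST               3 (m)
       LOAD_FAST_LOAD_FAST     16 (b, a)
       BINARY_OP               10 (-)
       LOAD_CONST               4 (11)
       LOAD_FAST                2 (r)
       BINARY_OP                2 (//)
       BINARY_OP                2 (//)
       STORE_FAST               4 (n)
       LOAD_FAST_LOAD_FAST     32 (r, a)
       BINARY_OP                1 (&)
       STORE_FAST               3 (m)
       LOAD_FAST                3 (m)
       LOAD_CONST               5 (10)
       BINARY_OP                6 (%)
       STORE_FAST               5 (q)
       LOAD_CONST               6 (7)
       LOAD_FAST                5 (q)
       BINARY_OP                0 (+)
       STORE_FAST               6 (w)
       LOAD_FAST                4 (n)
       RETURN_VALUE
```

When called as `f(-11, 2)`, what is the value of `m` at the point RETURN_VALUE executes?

-96

LOAD_CONST → push 8. Stack: [8]
LOAD_FAST a → push -11. Stack: [8, -11]
BINARY_OP * → 8 * -11 = -88. Stack: [-88]
STORE_FAST r → r=-88. Stack: []
LOAD_FAST b → push 2. Stack: [2]
LOAD_CONST → push 4. Stack: [2, 4]
BINARY_OP >> → 2 >> 4 = 0. Stack: [0]
LOAD_CONST → push 12. Stack: [0, 12]
BINARY_OP - → 0 - 12 = -12. Stack: [-12]
STORE_FAST m → m=-12. Stack: []
LOAD_FAST_LOAD_FAST b,a → push 2,-11. Stack: [2, -11]
BINARY_OP - → 2 - -11 = 13. Stack: [13]
LOAD_CONST → push 11. Stack: [13, 11]
LOAD_FAST r → push -88. Stack: [13, 11, -88]
BINARY_OP // → 11 // -88 = -1. Stack: [13, -1]
BINARY_OP // → 13 // -1 = -13. Stack: [-13]
STORE_FAST n → n=-13. Stack: []
LOAD_FAST_LOAD_FAST r,a → push -88,-11. Stack: [-88, -11]
BINARY_OP & → -88 & -11 = -96. Stack: [-96]
STORE_FAST m → m=-96. Stack: []
LOAD_FAST m → push -96. Stack: [-96]
LOAD_CONST → push 10. Stack: [-96, 10]
BINARY_OP % → -96 % 10 = 4. Stack: [4]
STORE_FAST q → q=4. Stack: []
LOAD_CONST → push 7. Stack: [7]
LOAD_FAST q → push 4. Stack: [7, 4]
BINARY_OP + → 7 + 4 = 11. Stack: [11]
STORE_FAST w → w=11. Stack: []
LOAD_FAST n → push -13. Stack: [-13]
RETURN_VALUE → return -13.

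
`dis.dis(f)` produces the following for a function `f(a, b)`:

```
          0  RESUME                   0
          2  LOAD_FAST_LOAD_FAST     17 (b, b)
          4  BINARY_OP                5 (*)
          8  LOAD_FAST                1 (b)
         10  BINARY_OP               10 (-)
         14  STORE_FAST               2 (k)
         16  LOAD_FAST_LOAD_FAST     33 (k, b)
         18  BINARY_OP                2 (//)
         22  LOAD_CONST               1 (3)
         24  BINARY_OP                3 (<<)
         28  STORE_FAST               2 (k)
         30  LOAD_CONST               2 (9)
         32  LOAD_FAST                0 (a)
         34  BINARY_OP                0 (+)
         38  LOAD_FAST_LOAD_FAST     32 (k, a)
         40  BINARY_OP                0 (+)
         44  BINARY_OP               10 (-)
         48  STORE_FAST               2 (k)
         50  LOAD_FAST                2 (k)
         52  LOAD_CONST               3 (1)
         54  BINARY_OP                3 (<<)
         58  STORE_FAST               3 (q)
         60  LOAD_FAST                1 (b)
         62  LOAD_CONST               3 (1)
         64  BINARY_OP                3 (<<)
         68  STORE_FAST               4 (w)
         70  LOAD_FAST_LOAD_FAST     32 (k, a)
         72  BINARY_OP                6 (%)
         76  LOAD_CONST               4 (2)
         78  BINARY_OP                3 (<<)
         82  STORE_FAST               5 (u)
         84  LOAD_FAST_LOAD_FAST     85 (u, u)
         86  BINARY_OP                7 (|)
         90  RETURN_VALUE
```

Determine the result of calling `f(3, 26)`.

LOAD_FAST_LOAD_FAST b,b → push 26,26. Stack: [26, 26]
BINARY_OP * → 26 * 26 = 676. Stack: [676]
LOAD_FAST b → push 26. Stack: [676, 26]
BINARY_OP - → 676 - 26 = 650. Stack: [650]
STORE_FAST k → k=650. Stack: []
LOAD_FAST_LOAD_FAST k,b → push 650,26. Stack: [650, 26]
BINARY_OP // → 650 // 26 = 25. Stack: [25]
LOAD_CONST → push 3. Stack: [25, 3]
BINARY_OP << → 25 << 3 = 200. Stack: [200]
STORE_FAST k → k=200. Stack: []
LOAD_CONST → push 9. Stack: [9]
LOAD_FAST a → push 3. Stack: [9, 3]
BINARY_OP + → 9 + 3 = 12. Stack: [12]
LOAD_FAST_LOAD_FAST k,a → push 200,3. Stack: [12, 200, 3]
BINARY_OP + → 200 + 3 = 203. Stack: [12, 203]
BINARY_OP - → 12 - 203 = -191. Stack: [-191]
STORE_FAST k → k=-191. Stack: []
LOAD_FAST k → push -191. Stack: [-191]
LOAD_CONST → push 1. Stack: [-191, 1]
BINARY_OP << → -191 << 1 = -382. Stack: [-382]
STORE_FAST q → q=-382. Stack: []
LOAD_FAST b → push 26. Stack: [26]
LOAD_CONST → push 1. Stack: [26, 1]
BINARY_OP << → 26 << 1 = 52. Stack: [52]
STORE_FAST w → w=52. Stack: []
LOAD_FAST_LOAD_FAST k,a → push -191,3. Stack: [-191, 3]
BINARY_OP % → -191 % 3 = 1. Stack: [1]
LOAD_CONST → push 2. Stack: [1, 2]
BINARY_OP << → 1 << 2 = 4. Stack: [4]
STORE_FAST u → u=4. Stack: []
LOAD_FAST_LOAD_FAST u,u → push 4,4. Stack: [4, 4]
BINARY_OP | → 4 | 4 = 4. Stack: [4]
RETURN_VALUE → return 4.

4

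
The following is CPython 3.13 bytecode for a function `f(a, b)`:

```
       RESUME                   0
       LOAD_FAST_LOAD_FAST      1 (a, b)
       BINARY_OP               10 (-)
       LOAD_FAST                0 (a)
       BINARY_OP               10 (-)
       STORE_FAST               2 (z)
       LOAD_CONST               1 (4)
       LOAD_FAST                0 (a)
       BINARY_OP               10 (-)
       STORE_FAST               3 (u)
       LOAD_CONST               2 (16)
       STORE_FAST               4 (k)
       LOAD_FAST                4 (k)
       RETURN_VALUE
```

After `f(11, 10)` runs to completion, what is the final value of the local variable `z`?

LOAD_FAST_LOAD_FAST a,b → push 11,10. Stack: [11, 10]
BINARY_OP - → 11 - 10 = 1. Stack: [1]
LOAD_FAST a → push 11. Stack: [1, 11]
BINARY_OP - → 1 - 11 = -10. Stack: [-10]
STORE_FAST z → z=-10. Stack: []
LOAD_CONST → push 4. Stack: [4]
LOAD_FAST a → push 11. Stack: [4, 11]
BINARY_OP - → 4 - 11 = -7. Stack: [-7]
STORE_FAST u → u=-7. Stack: []
LOAD_CONST → push 16. Stack: [16]
STORE_FAST k → k=16. Stack: []
LOAD_FAST k → push 16. Stack: [16]
RETURN_VALUE → return 16.

-10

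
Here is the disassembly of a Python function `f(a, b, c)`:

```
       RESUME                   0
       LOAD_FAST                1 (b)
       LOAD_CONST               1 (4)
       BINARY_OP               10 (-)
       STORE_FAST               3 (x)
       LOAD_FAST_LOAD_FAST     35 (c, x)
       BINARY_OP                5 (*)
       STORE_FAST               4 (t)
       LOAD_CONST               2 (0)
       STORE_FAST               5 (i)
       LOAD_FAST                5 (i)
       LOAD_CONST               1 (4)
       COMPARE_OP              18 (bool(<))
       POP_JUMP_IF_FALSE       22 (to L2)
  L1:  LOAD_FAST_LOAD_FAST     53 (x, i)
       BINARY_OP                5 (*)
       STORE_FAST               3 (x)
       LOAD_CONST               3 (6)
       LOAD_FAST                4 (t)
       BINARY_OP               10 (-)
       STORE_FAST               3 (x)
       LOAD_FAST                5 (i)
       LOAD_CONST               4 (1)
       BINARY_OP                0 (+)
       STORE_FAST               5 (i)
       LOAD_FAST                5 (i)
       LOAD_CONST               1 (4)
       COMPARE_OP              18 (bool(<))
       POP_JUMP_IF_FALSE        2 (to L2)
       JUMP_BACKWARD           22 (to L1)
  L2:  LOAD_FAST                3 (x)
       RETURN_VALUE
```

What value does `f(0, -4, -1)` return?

-2

LOAD_FAST b → push -4
LOAD_CONST → push 4
BINARY_OP - → -4 - 4 = -8
STORE_FAST x → x=-8
LOAD_FAST_LOAD_FAST c,x → push -1,-8
BINARY_OP * → -1 * -8 = 8
STORE_FAST t → t=8
LOAD_CONST → push 0
STORE_FAST i → i=0
LOAD_FAST i → push 0
LOAD_CONST → push 4
COMPARE_OP bool(<) → 0 vs 4 = True
POP_JUMP_IF_FALSE → pop True; no jump
LOAD_FAST_LOAD_FAST x,i → push -8,0
BINARY_OP * → -8 * 0 = 0
STORE_FAST x → x=0
LOAD_CONST → push 6
LOAD_FAST t → push 8
BINARY_OP - → 6 - 8 = -2
STORE_FAST x → x=-2
LOAD_FAST i → push 0
LOAD_CONST → push 1
BINARY_OP + → 0 + 1 = 1
STORE_FAST i → i=1
LOAD_FAST i → push 1
LOAD_CONST → push 4
COMPARE_OP bool(<) → 1 vs 4 = True
POP_JUMP_IF_FALSE → pop True; no jump
LOAD_FAST_LOAD_FAST x,i → push -2,1
BINARY_OP * → -2 * 1 = -2
STORE_FAST x → x=-2
LOAD_CONST → push 6
LOAD_FAST t → push 8
BINARY_OP - → 6 - 8 = -2
STORE_FAST x → x=-2
LOAD_FAST i → push 1
LOAD_CONST → push 1
BINARY_OP + → 1 + 1 = 2
STORE_FAST i → i=2
LOAD_FAST i → push 2
LOAD_CONST → push 4
COMPARE_OP bool(<) → 2 vs 4 = True
POP_JUMP_IF_FALSE → pop True; no jump
LOAD_FAST_LOAD_FAST x,i → push -2,2
BINARY_OP * → -2 * 2 = -4
STORE_FAST x → x=-4
LOAD_CONST → push 6
LOAD_FAST t → push 8
BINARY_OP - → 6 - 8 = -2
STORE_FAST x → x=-2
LOAD_FAST i → push 2
LOAD_CONST → push 1
BINARY_OP + → 2 + 1 = 3
STORE_FAST i → i=3
LOAD_FAST i → push 3
LOAD_CONST → push 4
COMPARE_OP bool(<) → 3 vs 4 = True
POP_JUMP_IF_FALSE → pop True; no jump
LOAD_FAST_LOAD_FAST x,i → push -2,3
BINARY_OP * → -2 * 3 = -6
STORE_FAST x → x=-6
LOAD_CONST → push 6
LOAD_FAST t → push 8
BINARY_OP - → 6 - 8 = -2
STORE_FAST x → x=-2
LOAD_FAST i → push 3
LOAD_CONST → push 1
BINARY_OP + → 3 + 1 = 4
STORE_FAST i → i=4
LOAD_FAST i → push 4
LOAD_CONST → push 4
COMPARE_OP bool(<) → 4 vs 4 = False
POP_JUMP_IF_FALSE → pop False; jump
LOAD_FAST x → push -2
RETURN_VALUE → return -2.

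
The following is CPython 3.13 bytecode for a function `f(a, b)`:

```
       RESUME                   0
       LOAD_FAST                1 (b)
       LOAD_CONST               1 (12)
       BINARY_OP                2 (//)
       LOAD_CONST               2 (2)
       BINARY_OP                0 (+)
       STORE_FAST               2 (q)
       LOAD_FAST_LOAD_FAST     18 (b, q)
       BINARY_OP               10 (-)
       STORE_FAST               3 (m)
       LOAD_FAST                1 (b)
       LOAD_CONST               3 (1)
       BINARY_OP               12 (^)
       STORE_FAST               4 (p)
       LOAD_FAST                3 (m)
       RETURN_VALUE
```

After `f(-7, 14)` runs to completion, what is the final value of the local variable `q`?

LOAD_FAST b → push 14. Stack: [14]
LOAD_CONST → push 12. Stack: [14, 12]
BINARY_OP // → 14 // 12 = 1. Stack: [1]
LOAD_CONST → push 2. Stack: [1, 2]
BINARY_OP + → 1 + 2 = 3. Stack: [3]
STORE_FAST q → q=3. Stack: []
LOAD_FAST_LOAD_FAST b,q → push 14,3. Stack: [14, 3]
BINARY_OP - → 14 - 3 = 11. Stack: [11]
STORE_FAST m → m=11. Stack: []
LOAD_FAST b → push 14. Stack: [14]
LOAD_CONST → push 1. Stack: [14, 1]
BINARY_OP ^ → 14 ^ 1 = 15. Stack: [15]
STORE_FAST p → p=15. Stack: []
LOAD_FAST m → push 11. Stack: [11]
RETURN_VALUE → return 11.

3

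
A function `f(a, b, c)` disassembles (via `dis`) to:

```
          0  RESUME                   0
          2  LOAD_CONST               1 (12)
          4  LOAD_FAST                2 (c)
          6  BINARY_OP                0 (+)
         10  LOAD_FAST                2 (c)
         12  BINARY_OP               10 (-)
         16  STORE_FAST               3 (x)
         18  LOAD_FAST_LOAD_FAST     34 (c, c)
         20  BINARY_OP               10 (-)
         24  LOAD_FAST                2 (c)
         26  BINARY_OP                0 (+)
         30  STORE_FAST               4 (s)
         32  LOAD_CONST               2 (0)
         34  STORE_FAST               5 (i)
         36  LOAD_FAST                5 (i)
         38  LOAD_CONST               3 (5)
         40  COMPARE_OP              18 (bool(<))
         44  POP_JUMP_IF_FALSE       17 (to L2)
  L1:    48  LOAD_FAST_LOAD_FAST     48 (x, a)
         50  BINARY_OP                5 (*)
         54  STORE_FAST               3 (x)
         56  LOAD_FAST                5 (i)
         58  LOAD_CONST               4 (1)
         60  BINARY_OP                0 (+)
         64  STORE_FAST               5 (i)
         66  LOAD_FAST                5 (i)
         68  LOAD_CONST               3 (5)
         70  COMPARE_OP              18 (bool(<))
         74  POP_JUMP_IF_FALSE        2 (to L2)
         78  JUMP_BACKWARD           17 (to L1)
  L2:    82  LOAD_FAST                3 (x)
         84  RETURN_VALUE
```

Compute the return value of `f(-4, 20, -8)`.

-12288

LOAD_CONST → push 12
LOAD_FAST c → push -8
BINARY_OP + → 12 + -8 = 4
LOAD_FAST c → push -8
BINARY_OP - → 4 - -8 = 12
STORE_FAST x → x=12
LOAD_FAST_LOAD_FAST c,c → push -8,-8
BINARY_OP - → -8 - -8 = 0
LOAD_FAST c → push -8
BINARY_OP + → 0 + -8 = -8
STORE_FAST s → s=-8
LOAD_CONST → push 0
STORE_FAST i → i=0
LOAD_FAST i → push 0
LOAD_CONST → push 5
COMPARE_OP bool(<) → 0 vs 5 = True
POP_JUMP_IF_FALSE → pop True; no jump
LOAD_FAST_LOAD_FAST x,a → push 12,-4
BINARY_OP * → 12 * -4 = -48
STORE_FAST x → x=-48
LOAD_FAST i → push 0
LOAD_CONST → push 1
BINARY_OP + → 0 + 1 = 1
STORE_FAST i → i=1
LOAD_FAST i → push 1
LOAD_CONST → push 5
COMPARE_OP bool(<) → 1 vs 5 = True
POP_JUMP_IF_FALSE → pop True; no jump
LOAD_FAST_LOAD_FAST x,a → push -48,-4
BINARY_OP * → -48 * -4 = 192
STORE_FAST x → x=192
LOAD_FAST i → push 1
LOAD_CONST → push 1
BINARY_OP + → 1 + 1 = 2
STORE_FAST i → i=2
LOAD_FAST i → push 2
LOAD_CONST → push 5
COMPARE_OP bool(<) → 2 vs 5 = True
POP_JUMP_IF_FALSE → pop True; no jump
LOAD_FAST_LOAD_FAST x,a → push 192,-4
BINARY_OP * → 192 * -4 = -768
STORE_FAST x → x=-768
LOAD_FAST i → push 2
LOAD_CONST → push 1
BINARY_OP + → 2 + 1 = 3
STORE_FAST i → i=3
LOAD_FAST i → push 3
LOAD_CONST → push 5
COMPARE_OP bool(<) → 3 vs 5 = True
POP_JUMP_IF_FALSE → pop True; no jump
LOAD_FAST_LOAD_FAST x,a → push -768,-4
BINARY_OP * → -768 * -4 = 3072
STORE_FAST x → x=3072
LOAD_FAST i → push 3
LOAD_CONST → push 1
BINARY_OP + → 3 + 1 = 4
STORE_FAST i → i=4
LOAD_FAST i → push 4
LOAD_CONST → push 5
COMPARE_OP bool(<) → 4 vs 5 = True
POP_JUMP_IF_FALSE → pop True; no jump
LOAD_FAST_LOAD_FAST x,a → push 3072,-4
BINARY_OP * → 3072 * -4 = -12288
STORE_FAST x → x=-12288
LOAD_FAST i → push 4
LOAD_CONST → push 1
BINARY_OP + → 4 + 1 = 5
STORE_FAST i → i=5
LOAD_FAST i → push 5
LOAD_CONST → push 5
COMPARE_OP bool(<) → 5 vs 5 = False
POP_JUMP_IF_FALSE → pop False; jump
LOAD_FAST x → push -12288
RETURN_VALUE → return -12288.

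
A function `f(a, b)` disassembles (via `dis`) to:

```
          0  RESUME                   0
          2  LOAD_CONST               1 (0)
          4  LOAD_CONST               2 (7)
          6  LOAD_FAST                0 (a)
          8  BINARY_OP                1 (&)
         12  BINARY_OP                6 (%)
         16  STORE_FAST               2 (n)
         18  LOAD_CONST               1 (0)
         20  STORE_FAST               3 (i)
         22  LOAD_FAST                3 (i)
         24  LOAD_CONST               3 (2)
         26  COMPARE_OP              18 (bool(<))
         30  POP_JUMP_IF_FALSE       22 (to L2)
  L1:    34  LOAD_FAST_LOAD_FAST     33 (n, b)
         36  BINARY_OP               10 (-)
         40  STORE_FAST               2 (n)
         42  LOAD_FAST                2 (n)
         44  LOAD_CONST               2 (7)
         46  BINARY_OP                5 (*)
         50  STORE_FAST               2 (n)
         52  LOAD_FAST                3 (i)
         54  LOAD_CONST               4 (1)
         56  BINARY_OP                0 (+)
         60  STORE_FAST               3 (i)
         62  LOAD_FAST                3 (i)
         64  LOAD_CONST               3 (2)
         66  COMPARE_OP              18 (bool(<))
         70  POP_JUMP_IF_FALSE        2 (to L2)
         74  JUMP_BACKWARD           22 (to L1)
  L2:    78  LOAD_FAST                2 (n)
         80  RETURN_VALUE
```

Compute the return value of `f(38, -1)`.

LOAD_CONST → push 0. Stack: [0]
LOAD_CONST → push 7. Stack: [0, 7]
LOAD_FAST a → push 38. Stack: [0, 7, 38]
BINARY_OP & → 7 & 38 = 6. Stack: [0, 6]
BINARY_OP % → 0 % 6 = 0. Stack: [0]
STORE_FAST n → n=0. Stack: []
LOAD_CONST → push 0. Stack: [0]
STORE_FAST i → i=0. Stack: []
LOAD_FAST i → push 0. Stack: [0]
LOAD_CONST → push 2. Stack: [0, 2]
COMPARE_OP bool(<) → 0 vs 2 = True. Stack: [True]
POP_JUMP_IF_FALSE → pop True; no jump. Stack: []
LOAD_FAST_LOAD_FAST n,b → push 0,-1. Stack: [0, -1]
BINARY_OP - → 0 - -1 = 1. Stack: [1]
STORE_FAST n → n=1. Stack: []
LOAD_FAST n → push 1. Stack: [1]
LOAD_CONST → push 7. Stack: [1, 7]
BINARY_OP * → 1 * 7 = 7. Stack: [7]
STORE_FAST n → n=7. Stack: []
LOAD_FAST i → push 0. Stack: [0]
LOAD_CONST → push 1. Stack: [0, 1]
BINARY_OP + → 0 + 1 = 1. Stack: [1]
STORE_FAST i → i=1. Stack: []
LOAD_FAST i → push 1. Stack: [1]
LOAD_CONST → push 2. Stack: [1, 2]
COMPARE_OP bool(<) → 1 vs 2 = True. Stack: [True]
POP_JUMP_IF_FALSE → pop True; no jump. Stack: []
LOAD_FAST_LOAD_FAST n,b → push 7,-1. Stack: [7, -1]
BINARY_OP - → 7 - -1 = 8. Stack: [8]
STORE_FAST n → n=8. Stack: []
LOAD_FAST n → push 8. Stack: [8]
LOAD_CONST → push 7. Stack: [8, 7]
BINARY_OP * → 8 * 7 = 56. Stack: [56]
STORE_FAST n → n=56. Stack: []
LOAD_FAST i → push 1. Stack: [1]
LOAD_CONST → push 1. Stack: [1, 1]
BINARY_OP + → 1 + 1 = 2. Stack: [2]
STORE_FAST i → i=2. Stack: []
LOAD_FAST i → push 2. Stack: [2]
LOAD_CONST → push 2. Stack: [2, 2]
COMPARE_OP bool(<) → 2 vs 2 = False. Stack: [False]
POP_JUMP_IF_FALSE → pop False; jump. Stack: []
LOAD_FAST n → push 56. Stack: [56]
RETURN_VALUE → return 56.

56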